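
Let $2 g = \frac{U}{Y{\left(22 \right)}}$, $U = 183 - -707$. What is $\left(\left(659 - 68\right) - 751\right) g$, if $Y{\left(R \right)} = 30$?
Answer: $- \frac{7120}{3} \approx -2373.3$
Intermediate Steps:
$U = 890$ ($U = 183 + 707 = 890$)
$g = \frac{89}{6}$ ($g = \frac{890 \cdot \frac{1}{30}}{2} = \frac{1}{2} \cdot \frac{89}{3} = \frac{89}{6} \approx 14.833$)
$\left(\left(659 - 68\right) - 751\right) g = \left(\left(659 - 68\right) - 751\right) \frac{89}{6} = \left(591 - 751\right) \frac{89}{6} = \left(-160\right) \frac{89}{6} = - \frac{7120}{3}$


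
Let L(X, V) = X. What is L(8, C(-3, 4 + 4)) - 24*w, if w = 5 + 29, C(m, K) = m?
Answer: -808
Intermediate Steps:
w = 34
L(8, C(-3, 4 + 4)) - 24*w = 8 - 24*34 = 8 - 816 = -808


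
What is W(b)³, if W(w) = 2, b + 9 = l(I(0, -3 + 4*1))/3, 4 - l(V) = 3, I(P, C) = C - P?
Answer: 8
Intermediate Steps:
l(V) = 1 (l(V) = 4 - 1*3 = 4 - 3 = 1)
b = -26/3 (b = -9 + 1/3 = -9 + 1*(⅓) = -9 + ⅓ = -26/3 ≈ -8.6667)
W(b)³ = 2³ = 8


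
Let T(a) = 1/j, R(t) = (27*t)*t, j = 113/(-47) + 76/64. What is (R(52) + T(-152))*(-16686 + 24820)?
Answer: 543363954112/915 ≈ 5.9384e+8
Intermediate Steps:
j = -915/752 (j = 113*(-1/47) + 76*(1/64) = -113/47 + 19/16 = -915/752 ≈ -1.2168)
R(t) = 27*t**2
T(a) = -752/915 (T(a) = 1/(-915/752) = -752/915)
(R(52) + T(-152))*(-16686 + 24820) = (27*52**2 - 752/915)*(-16686 + 24820) = (27*2704 - 752/915)*8134 = (73008 - 752/915)*8134 = (66801568/915)*8134 = 543363954112/915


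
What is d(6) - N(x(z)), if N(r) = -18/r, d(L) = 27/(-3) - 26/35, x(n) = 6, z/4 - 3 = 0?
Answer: -236/35 ≈ -6.7429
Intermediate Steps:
z = 12 (z = 12 + 4*0 = 12 + 0 = 12)
d(L) = -341/35 (d(L) = 27*(-⅓) - 26*1/35 = -9 - 26/35 = -341/35)
d(6) - N(x(z)) = -341/35 - (-18)/6 = -341/35 - 1*(-3) = -341/35 + 3 = -236/35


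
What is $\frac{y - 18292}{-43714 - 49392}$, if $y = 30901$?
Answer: $- \frac{12609}{93106} \approx -0.13543$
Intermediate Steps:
$\frac{y - 18292}{-43714 - 49392} = \frac{30901 - 18292}{-43714 - 49392} = \frac{12609}{-93106} = 12609 \left(- \frac{1}{93106}\right) = - \frac{12609}{93106}$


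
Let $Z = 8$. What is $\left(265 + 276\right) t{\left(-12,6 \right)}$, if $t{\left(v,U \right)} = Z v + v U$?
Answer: $-90888$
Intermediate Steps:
$t{\left(v,U \right)} = 8 v + U v$ ($t{\left(v,U \right)} = 8 v + v U = 8 v + U v$)
$\left(265 + 276\right) t{\left(-12,6 \right)} = \left(265 + 276\right) \left(- 12 \left(8 + 6\right)\right) = 541 \left(\left(-12\right) 14\right) = 541 \left(-168\right) = -90888$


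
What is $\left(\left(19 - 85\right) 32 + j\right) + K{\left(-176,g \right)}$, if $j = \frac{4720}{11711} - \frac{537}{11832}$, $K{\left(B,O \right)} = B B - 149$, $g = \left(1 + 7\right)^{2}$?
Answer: $\frac{1326310222971}{46188184} \approx 28715.0$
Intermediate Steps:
$g = 64$ ($g = 8^{2} = 64$)
$K{\left(B,O \right)} = -149 + B^{2}$ ($K{\left(B,O \right)} = B^{2} - 149 = -149 + B^{2}$)
$j = \frac{16519411}{46188184}$ ($j = 4720 \cdot \frac{1}{11711} - \frac{179}{3944} = \frac{4720}{11711} - \frac{179}{3944} = \frac{16519411}{46188184} \approx 0.35765$)
$\left(\left(19 - 85\right) 32 + j\right) + K{\left(-176,g \right)} = \left(\left(19 - 85\right) 32 + \frac{16519411}{46188184}\right) - \left(149 - \left(-176\right)^{2}\right) = \left(\left(-66\right) 32 + \frac{16519411}{46188184}\right) + \left(-149 + 30976\right) = \left(-2112 + \frac{16519411}{46188184}\right) + 30827 = - \frac{97532925197}{46188184} + 30827 = \frac{1326310222971}{46188184}$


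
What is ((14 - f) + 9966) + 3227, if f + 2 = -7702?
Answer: 20911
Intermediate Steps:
f = -7704 (f = -2 - 7702 = -7704)
((14 - f) + 9966) + 3227 = ((14 - 1*(-7704)) + 9966) + 3227 = ((14 + 7704) + 9966) + 3227 = (7718 + 9966) + 3227 = 17684 + 3227 = 20911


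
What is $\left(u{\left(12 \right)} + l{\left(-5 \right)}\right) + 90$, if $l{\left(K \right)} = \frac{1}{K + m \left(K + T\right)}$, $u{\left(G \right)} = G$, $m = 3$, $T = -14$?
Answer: $\frac{6323}{62} \approx 101.98$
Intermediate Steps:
$l{\left(K \right)} = \frac{1}{-42 + 4 K}$ ($l{\left(K \right)} = \frac{1}{K + 3 \left(K - 14\right)} = \frac{1}{K + 3 \left(-14 + K\right)} = \frac{1}{K + \left(-42 + 3 K\right)} = \frac{1}{-42 + 4 K}$)
$\left(u{\left(12 \right)} + l{\left(-5 \right)}\right) + 90 = \left(12 + \frac{1}{2 \left(-21 + 2 \left(-5\right)\right)}\right) + 90 = \left(12 + \frac{1}{2 \left(-21 - 10\right)}\right) + 90 = \left(12 + \frac{1}{2 \left(-31\right)}\right) + 90 = \left(12 + \frac{1}{2} \left(- \frac{1}{31}\right)\right) + 90 = \left(12 - \frac{1}{62}\right) + 90 = \frac{743}{62} + 90 = \frac{6323}{62}$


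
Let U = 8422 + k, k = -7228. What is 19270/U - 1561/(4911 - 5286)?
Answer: 1515014/74625 ≈ 20.302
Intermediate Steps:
U = 1194 (U = 8422 - 7228 = 1194)
19270/U - 1561/(4911 - 5286) = 19270/1194 - 1561/(4911 - 5286) = 19270*(1/1194) - 1561/(-375) = 9635/597 - 1561*(-1/375) = 9635/597 + 1561/375 = 1515014/74625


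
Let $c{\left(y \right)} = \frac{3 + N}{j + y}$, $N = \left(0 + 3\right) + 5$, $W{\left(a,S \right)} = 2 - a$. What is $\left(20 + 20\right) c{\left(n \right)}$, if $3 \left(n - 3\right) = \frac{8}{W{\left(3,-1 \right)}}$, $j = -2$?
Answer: $-264$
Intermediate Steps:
$N = 8$ ($N = 3 + 5 = 8$)
$n = \frac{1}{3}$ ($n = 3 + \frac{8 \frac{1}{2 - 3}}{3} = 3 + \frac{8 \frac{1}{-1}}{3} = 3 + \frac{8 \left(-1\right)}{3} = 3 + \frac{1}{3} \left(-8\right) = 3 - \frac{8}{3} = \frac{1}{3} \approx 0.33333$)
$c{\left(y \right)} = \frac{11}{-2 + y}$ ($c{\left(y \right)} = \frac{3 + 8}{-2 + y} = \frac{11}{-2 + y}$)
$\left(20 + 20\right) c{\left(n \right)} = \left(20 + 20\right) \frac{11}{-2 + \frac{1}{3}} = 40 \frac{11}{- \frac{5}{3}} = 40 \cdot 11 \left(- \frac{3}{5}\right) = 40 \left(- \frac{33}{5}\right) = -264$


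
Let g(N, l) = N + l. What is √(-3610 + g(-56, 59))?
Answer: I*√3607 ≈ 60.058*I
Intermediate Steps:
√(-3610 + g(-56, 59)) = √(-3610 + (-56 + 59)) = √(-3610 + 3) = √(-3607) = I*√3607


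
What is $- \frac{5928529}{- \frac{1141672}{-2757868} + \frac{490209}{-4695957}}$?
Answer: $- \frac{6398280708335484717}{334109242141} \approx -1.915 \cdot 10^{7}$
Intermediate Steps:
$- \frac{5928529}{- \frac{1141672}{-2757868} + \frac{490209}{-4695957}} = - \frac{5928529}{\left(-1141672\right) \left(- \frac{1}{2757868}\right) + 490209 \left(- \frac{1}{4695957}\right)} = - \frac{5928529}{\frac{285418}{689467} - \frac{163403}{1565319}} = - \frac{5928529}{\frac{334109242141}{1079235794973}} = \left(-5928529\right) \frac{1079235794973}{334109242141} = - \frac{6398280708335484717}{334109242141}$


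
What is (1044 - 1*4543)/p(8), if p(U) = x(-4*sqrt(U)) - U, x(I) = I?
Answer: -3499/8 + 3499*sqrt(2)/8 ≈ 181.17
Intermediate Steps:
p(U) = -U - 4*sqrt(U) (p(U) = -4*sqrt(U) - U = -U - 4*sqrt(U))
(1044 - 1*4543)/p(8) = (1044 - 1*4543)/(-1*8 - 8*sqrt(2)) = (1044 - 4543)/(-8 - 8*sqrt(2)) = -3499/(-8 - 8*sqrt(2))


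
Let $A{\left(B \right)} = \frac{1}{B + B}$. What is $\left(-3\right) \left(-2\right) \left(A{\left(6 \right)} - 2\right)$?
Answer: $- \frac{23}{2} \approx -11.5$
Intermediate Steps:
$A{\left(B \right)} = \frac{1}{2 B}$
$\left(-3\right) \left(-2\right) \left(A{\left(6 \right)} - 2\right) = \left(-3\right) \left(-2\right) \left(\frac{1}{2 \cdot 6} - 2\right) = 6 \left(\frac{1}{2} \cdot \frac{1}{6} - 2\right) = 6 \left(\frac{1}{12} - 2\right) = 6 \left(- \frac{23}{12}\right) = - \frac{23}{2}$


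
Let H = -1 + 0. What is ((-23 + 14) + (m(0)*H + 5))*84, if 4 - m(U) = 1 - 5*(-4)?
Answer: 1092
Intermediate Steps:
m(U) = -17 (m(U) = 4 - (1 - 5*(-4)) = 4 - (1 + 20) = 4 - 1*21 = 4 - 21 = -17)
H = -1
((-23 + 14) + (m(0)*H + 5))*84 = ((-23 + 14) + (-17*(-1) + 5))*84 = (-9 + (17 + 5))*84 = (-9 + 22)*84 = 13*84 = 1092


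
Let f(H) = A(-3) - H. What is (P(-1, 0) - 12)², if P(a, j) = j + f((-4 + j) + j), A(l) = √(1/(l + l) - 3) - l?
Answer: (30 - I*√114)²/36 ≈ 21.833 - 17.795*I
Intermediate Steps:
A(l) = √(-3 + 1/(2*l)) - l (A(l) = √(1/(2*l) - 3) - l = √(-3 + 1/(2*l)) - l)
f(H) = 3 - H + I*√114/6 (f(H) = (√(-12 + 2/(-3))/2 - 1*(-3)) - H = (√(-12 + 2*(-⅓))/2 + 3) - H = (√(-12 - ⅔)/2 + 3) - H = (√(-38/3)/2 + 3) - H = ((I*√114/3)/2 + 3) - H = (I*√114/6 + 3) - H = (3 + I*√114/6) - H = 3 - H + I*√114/6)
P(a, j) = 7 - j + I*√114/6 (P(a, j) = j + (3 - ((-4 + j) + j) + I*√114/6) = j + (3 - (-4 + 2*j) + I*√114/6) = j + (3 + (4 - 2*j) + I*√114/6) = j + (7 - 2*j + I*√114/6) = 7 - j + I*√114/6)
(P(-1, 0) - 12)² = ((7 - 1*0 + I*√114/6) - 12)² = ((7 + 0 + I*√114/6) - 12)² = ((7 + I*√114/6) - 12)² = (-5 + I*√114/6)²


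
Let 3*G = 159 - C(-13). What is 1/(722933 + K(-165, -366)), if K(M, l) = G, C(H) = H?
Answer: 3/2168971 ≈ 1.3831e-6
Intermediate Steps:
G = 172/3 (G = (159 - 1*(-13))/3 = (159 + 13)/3 = (1/3)*172 = 172/3 ≈ 57.333)
K(M, l) = 172/3
1/(722933 + K(-165, -366)) = 1/(722933 + 172/3) = 1/(2168971/3) = 3/2168971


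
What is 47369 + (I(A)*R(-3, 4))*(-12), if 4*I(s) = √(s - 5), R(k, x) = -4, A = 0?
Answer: 47369 + 12*I*√5 ≈ 47369.0 + 26.833*I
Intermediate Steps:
I(s) = √(-5 + s)/4 (I(s) = √(s - 5)/4 = √(-5 + s)/4)
47369 + (I(A)*R(-3, 4))*(-12) = 47369 + ((√(-5 + 0)/4)*(-4))*(-12) = 47369 + ((√(-5)/4)*(-4))*(-12) = 47369 + (((I*√5)/4)*(-4))*(-12) = 47369 + ((I*√5/4)*(-4))*(-12) = 47369 - I*√5*(-12) = 47369 + 12*I*√5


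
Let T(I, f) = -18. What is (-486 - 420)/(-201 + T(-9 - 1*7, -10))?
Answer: 302/73 ≈ 4.1370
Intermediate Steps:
(-486 - 420)/(-201 + T(-9 - 1*7, -10)) = (-486 - 420)/(-201 - 18) = -906/(-219) = -906*(-1/219) = 302/73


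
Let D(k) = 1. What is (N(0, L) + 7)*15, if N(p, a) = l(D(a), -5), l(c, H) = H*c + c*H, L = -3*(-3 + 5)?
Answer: -45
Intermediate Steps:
L = -6 (L = -3*2 = -6)
l(c, H) = 2*H*c (l(c, H) = H*c + H*c = 2*H*c)
N(p, a) = -10 (N(p, a) = 2*(-5)*1 = -10)
(N(0, L) + 7)*15 = (-10 + 7)*15 = -3*15 = -45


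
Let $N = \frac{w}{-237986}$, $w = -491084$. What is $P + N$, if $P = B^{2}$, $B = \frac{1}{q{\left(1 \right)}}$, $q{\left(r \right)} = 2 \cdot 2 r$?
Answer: $\frac{4047665}{1903888} \approx 2.126$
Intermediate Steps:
$q{\left(r \right)} = 4 r$
$B = \frac{1}{4}$ ($B = \frac{1}{4 \cdot 1} = \frac{1}{4} \approx 0.25$)
$P = \frac{1}{16}$ ($P = \left(\frac{1}{4}\right)^{2} = \frac{1}{16} \approx 0.0625$)
$N = \frac{245542}{118993}$ ($N = - \frac{491084}{-237986} = \left(-491084\right) \left(- \frac{1}{237986}\right) = \frac{245542}{118993} \approx 2.0635$)
$P + N = \frac{1}{16} + \frac{245542}{118993} = \frac{4047665}{1903888}$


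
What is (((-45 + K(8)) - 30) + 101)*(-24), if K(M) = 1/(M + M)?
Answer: -1251/2 ≈ -625.50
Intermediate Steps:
K(M) = 1/(2*M)
(((-45 + K(8)) - 30) + 101)*(-24) = (((-45 + (½)/8) - 30) + 101)*(-24) = (((-45 + (½)*(⅛)) - 30) + 101)*(-24) = (((-45 + 1/16) - 30) + 101)*(-24) = ((-719/16 - 30) + 101)*(-24) = (-1199/16 + 101)*(-24) = (417/16)*(-24) = -1251/2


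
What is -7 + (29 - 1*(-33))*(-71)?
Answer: -4409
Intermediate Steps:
-7 + (29 - 1*(-33))*(-71) = -7 + (29 + 33)*(-71) = -7 + 62*(-71) = -7 - 4402 = -4409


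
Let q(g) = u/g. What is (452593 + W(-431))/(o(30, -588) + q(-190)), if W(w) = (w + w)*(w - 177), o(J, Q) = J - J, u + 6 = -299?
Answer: 37114182/61 ≈ 6.0843e+5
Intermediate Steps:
u = -305 (u = -6 - 299 = -305)
o(J, Q) = 0
W(w) = 2*w*(-177 + w) (W(w) = (2*w)*(-177 + w) = 2*w*(-177 + w))
q(g) = -305/g
(452593 + W(-431))/(o(30, -588) + q(-190)) = (452593 + 2*(-431)*(-177 - 431))/(0 - 305/(-190)) = (452593 + 2*(-431)*(-608))/(0 - 305*(-1/190)) = (452593 + 524096)/(0 + 61/38) = 976689/(61/38) = 976689*(38/61) = 37114182/61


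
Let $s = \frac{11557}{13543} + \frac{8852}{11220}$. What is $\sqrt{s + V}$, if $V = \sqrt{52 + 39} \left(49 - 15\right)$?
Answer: $\frac{\sqrt{2370004190097060 + 49065293962609650 \sqrt{91}}}{37988115} \approx 18.055$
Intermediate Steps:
$V = 34 \sqrt{91}$ ($V = \sqrt{91} \cdot 34 = 34 \sqrt{91} \approx 324.34$)
$s = \frac{62388044}{37988115}$ ($s = 11557 \cdot \frac{1}{13543} + 8852 \cdot \frac{1}{11220} = \frac{11557}{13543} + \frac{2213}{2805} = \frac{62388044}{37988115} \approx 1.6423$)
$\sqrt{s + V} = \sqrt{\frac{62388044}{37988115} + 34 \sqrt{91}}$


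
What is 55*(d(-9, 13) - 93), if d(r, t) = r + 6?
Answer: -5280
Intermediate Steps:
d(r, t) = 6 + r
55*(d(-9, 13) - 93) = 55*((6 - 9) - 93) = 55*(-3 - 93) = 55*(-96) = -5280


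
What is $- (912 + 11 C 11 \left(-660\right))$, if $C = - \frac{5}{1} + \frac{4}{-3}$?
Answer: $-506692$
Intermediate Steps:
$C = - \frac{19}{3}$ ($C = \left(-5\right) 1 + 4 \left(- \frac{1}{3}\right) = -5 - \frac{4}{3} = - \frac{19}{3} \approx -6.3333$)
$- (912 + 11 C 11 \left(-660\right)) = - (912 + 11 \left(- \frac{19}{3}\right) 11 \left(-660\right)) = - (912 + \left(- \frac{209}{3}\right) 11 \left(-660\right)) = - (912 - -505780) = - (912 + 505780) = \left(-1\right) 506692 = -506692$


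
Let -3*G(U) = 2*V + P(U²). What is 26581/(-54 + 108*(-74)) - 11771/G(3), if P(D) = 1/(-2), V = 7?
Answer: 21019967/8046 ≈ 2612.5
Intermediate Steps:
P(D) = -½ (P(D) = 1*(-½) = -½)
G(U) = -9/2 (G(U) = -(2*7 - ½)/3 = -(14 - ½)/3 = -⅓*27/2 = -9/2)
26581/(-54 + 108*(-74)) - 11771/G(3) = 26581/(-54 + 108*(-74)) - 11771/(-9/2) = 26581/(-54 - 7992) - 11771*(-2/9) = 26581/(-8046) + 23542/9 = 26581*(-1/8046) + 23542/9 = -26581/8046 + 23542/9 = 21019967/8046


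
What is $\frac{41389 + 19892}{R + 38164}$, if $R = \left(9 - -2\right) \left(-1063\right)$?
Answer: $\frac{61281}{26471} \approx 2.315$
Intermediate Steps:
$R = -11693$ ($R = \left(9 + 2\right) \left(-1063\right) = 11 \left(-1063\right) = -11693$)
$\frac{41389 + 19892}{R + 38164} = \frac{41389 + 19892}{-11693 + 38164} = \frac{61281}{26471}$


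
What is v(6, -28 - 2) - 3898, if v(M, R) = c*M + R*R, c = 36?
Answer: -2782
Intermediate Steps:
v(M, R) = R² + 36*M (v(M, R) = 36*M + R*R = 36*M + R² = R² + 36*M)
v(6, -28 - 2) - 3898 = ((-28 - 2)² + 36*6) - 3898 = ((-30)² + 216) - 3898 = (900 + 216) - 3898 = 1116 - 3898 = -2782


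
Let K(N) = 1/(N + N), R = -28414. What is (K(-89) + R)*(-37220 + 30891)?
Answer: 32010138997/178 ≈ 1.7983e+8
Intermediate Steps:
K(N) = 1/(2*N)
(K(-89) + R)*(-37220 + 30891) = ((1/2)/(-89) - 28414)*(-37220 + 30891) = ((1/2)*(-1/89) - 28414)*(-6329) = (-1/178 - 28414)*(-6329) = -5057693/178*(-6329) = 32010138997/178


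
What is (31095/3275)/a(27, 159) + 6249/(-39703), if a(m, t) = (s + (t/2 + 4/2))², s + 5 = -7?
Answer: -78095036667/502451589265 ≈ -0.15543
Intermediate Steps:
s = -12 (s = -5 - 7 = -12)
a(m, t) = (-10 + t/2)² (a(m, t) = (-12 + (t/2 + 4/2))² = (-12 + (t*(½) + 4*(½)))² = (-12 + (t/2 + 2))² = (-12 + (2 + t/2))² = (-10 + t/2)²)
(31095/3275)/a(27, 159) + 6249/(-39703) = (31095/3275)/(((-20 + 159)²/4)) + 6249/(-39703) = (31095*(1/3275))/(((¼)*139²)) + 6249*(-1/39703) = 6219/(655*(((¼)*19321))) - 6249/39703 = 6219/(655*(19321/4)) - 6249/39703 = (6219/655)*(4/19321) - 6249/39703 = 24876/12655255 - 6249/39703 = -78095036667/502451589265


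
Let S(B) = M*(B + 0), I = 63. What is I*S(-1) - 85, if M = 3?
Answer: -274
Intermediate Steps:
S(B) = 3*B (S(B) = 3*(B + 0) = 3*B)
I*S(-1) - 85 = 63*(3*(-1)) - 85 = 63*(-3) - 85 = -189 - 85 = -274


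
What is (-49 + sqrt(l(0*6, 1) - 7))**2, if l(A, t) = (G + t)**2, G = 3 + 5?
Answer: (49 - sqrt(74))**2 ≈ 1632.0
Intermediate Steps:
G = 8
l(A, t) = (8 + t)**2
(-49 + sqrt(l(0*6, 1) - 7))**2 = (-49 + sqrt((8 + 1)**2 - 7))**2 = (-49 + sqrt(9**2 - 7))**2 = (-49 + sqrt(81 - 7))**2 = (-49 + sqrt(74))**2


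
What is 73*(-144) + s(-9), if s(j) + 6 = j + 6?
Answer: -10521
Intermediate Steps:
s(j) = j (s(j) = -6 + (j + 6) = -6 + (6 + j) = j)
73*(-144) + s(-9) = 73*(-144) - 9 = -10512 - 9 = -10521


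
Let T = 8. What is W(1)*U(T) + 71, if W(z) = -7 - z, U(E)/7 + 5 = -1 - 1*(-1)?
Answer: 351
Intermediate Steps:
U(E) = -35 (U(E) = -35 + 7*(-1 - 1*(-1)) = -35 + 7*(-1 + 1) = -35 + 7*0 = -35 + 0 = -35)
W(1)*U(T) + 71 = (-7 - 1*1)*(-35) + 71 = (-7 - 1)*(-35) + 71 = -8*(-35) + 71 = 280 + 71 = 351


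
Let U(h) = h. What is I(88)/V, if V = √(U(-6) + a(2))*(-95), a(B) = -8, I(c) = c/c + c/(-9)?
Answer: -79*I*√14/11970 ≈ -0.024694*I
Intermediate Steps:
I(c) = 1 - c/9 (I(c) = 1 + c*(-⅑) = 1 - c/9)
V = -95*I*√14 (V = √(-6 - 8)*(-95) = √(-14)*(-95) = (I*√14)*(-95) = -95*I*√14 ≈ -355.46*I)
I(88)/V = (1 - ⅑*88)/((-95*I*√14)) = (1 - 88/9)*(I*√14/1330) = -79*I*√14/11970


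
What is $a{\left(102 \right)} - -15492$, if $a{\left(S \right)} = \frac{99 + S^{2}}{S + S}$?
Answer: $\frac{1056957}{68} \approx 15543.0$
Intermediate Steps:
$a{\left(S \right)} = \frac{99 + S^{2}}{2 S}$
$a{\left(102 \right)} - -15492 = \frac{99 + 102^{2}}{2 \cdot 102} - -15492 = \frac{1}{2} \cdot \frac{1}{102} \left(99 + 10404\right) + 15492 = \frac{1}{2} \cdot \frac{1}{102} \cdot 10503 + 15492 = \frac{3501}{68} + 15492 = \frac{1056957}{68}$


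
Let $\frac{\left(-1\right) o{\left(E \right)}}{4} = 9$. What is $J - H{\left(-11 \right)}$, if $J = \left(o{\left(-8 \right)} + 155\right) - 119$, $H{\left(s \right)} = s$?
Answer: $11$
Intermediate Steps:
$o{\left(E \right)} = -36$ ($o{\left(E \right)} = \left(-4\right) 9 = -36$)
$J = 0$ ($J = \left(-36 + 155\right) - 119 = 119 - 119 = 0$)
$J - H{\left(-11 \right)} = 0 - -11 = 0 + 11 = 11$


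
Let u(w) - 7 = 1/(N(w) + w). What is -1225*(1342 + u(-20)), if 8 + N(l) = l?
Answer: -79319975/48 ≈ -1.6525e+6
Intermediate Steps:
N(l) = -8 + l
u(w) = 7 + 1/(-8 + 2*w) (u(w) = 7 + 1/((-8 + w) + w) = 7 + 1/(-8 + 2*w))
-1225*(1342 + u(-20)) = -1225*(1342 + (-55 + 14*(-20))/(2*(-4 - 20))) = -1225*(1342 + (½)*(-55 - 280)/(-24)) = -1225*(1342 + (½)*(-1/24)*(-335)) = -1225*(1342 + 335/48) = -1225*64751/48 = -79319975/48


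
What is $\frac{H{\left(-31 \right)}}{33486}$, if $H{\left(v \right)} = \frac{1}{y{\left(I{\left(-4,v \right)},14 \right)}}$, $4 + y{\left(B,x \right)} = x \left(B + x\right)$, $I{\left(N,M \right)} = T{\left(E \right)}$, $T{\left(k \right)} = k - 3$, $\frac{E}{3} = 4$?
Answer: $\frac{1}{10648548} \approx 9.391 \cdot 10^{-8}$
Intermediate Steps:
$E = 12$ ($E = 3 \cdot 4 = 12$)
$T{\left(k \right)} = -3 + k$ ($T{\left(k \right)} = k - 3 = -3 + k$)
$I{\left(N,M \right)} = 9$ ($I{\left(N,M \right)} = -3 + 12 = 9$)
$y{\left(B,x \right)} = -4 + x \left(B + x\right)$
$H{\left(v \right)} = \frac{1}{318}$ ($H{\left(v \right)} = \frac{1}{-4 + 14^{2} + 9 \cdot 14} = \frac{1}{-4 + 196 + 126} = \frac{1}{318}$)
$\frac{H{\left(-31 \right)}}{33486} = \frac{1}{318 \cdot 33486} = \frac{1}{318} \cdot \frac{1}{33486} = \frac{1}{10648548}$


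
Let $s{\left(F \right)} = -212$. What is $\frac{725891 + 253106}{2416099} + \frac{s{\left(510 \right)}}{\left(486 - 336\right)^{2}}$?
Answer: $\frac{5378804878}{13590556875} \approx 0.39578$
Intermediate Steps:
$\frac{725891 + 253106}{2416099} + \frac{s{\left(510 \right)}}{\left(486 - 336\right)^{2}} = \frac{725891 + 253106}{2416099} - \frac{212}{\left(486 - 336\right)^{2}} = 978997 \cdot \frac{1}{2416099} - \frac{212}{150^{2}} = \frac{978997}{2416099} - \frac{212}{22500} = \frac{978997}{2416099} - \frac{53}{5625} = \frac{5378804878}{13590556875}$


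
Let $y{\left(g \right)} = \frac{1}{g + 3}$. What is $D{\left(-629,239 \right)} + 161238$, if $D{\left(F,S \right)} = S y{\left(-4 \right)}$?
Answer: $160999$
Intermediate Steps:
$y{\left(g \right)} = \frac{1}{3 + g}$
$D{\left(F,S \right)} = - S$ ($D{\left(F,S \right)} = \frac{S}{3 - 4} = \frac{S}{-1} = S \left(-1\right) = - S$)
$D{\left(-629,239 \right)} + 161238 = \left(-1\right) 239 + 161238 = -239 + 161238 = 160999$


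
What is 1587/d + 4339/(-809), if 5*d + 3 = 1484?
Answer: -6644/1198129 ≈ -0.0055453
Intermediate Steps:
d = 1481/5 (d = -3/5 + (1/5)*1484 = -3/5 + 1484/5 = 1481/5 ≈ 296.20)
1587/d + 4339/(-809) = 1587/(1481/5) + 4339/(-809) = 1587*(5/1481) + 4339*(-1/809) = 7935/1481 - 4339/809 = -6644/1198129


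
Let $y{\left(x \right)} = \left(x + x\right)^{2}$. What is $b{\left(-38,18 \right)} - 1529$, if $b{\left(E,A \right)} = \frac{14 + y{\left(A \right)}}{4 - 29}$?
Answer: $- \frac{7907}{5} \approx -1581.4$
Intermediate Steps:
$y{\left(x \right)} = 4 x^{2}$ ($y{\left(x \right)} = \left(2 x\right)^{2} = 4 x^{2}$)
$b{\left(E,A \right)} = - \frac{14}{25} - \frac{4 A^{2}}{25}$ ($b{\left(E,A \right)} = \frac{14 + 4 A^{2}}{4 - 29} = \frac{14 + 4 A^{2}}{-25} = \left(14 + 4 A^{2}\right) \left(- \frac{1}{25}\right) = - \frac{14}{25} - \frac{4 A^{2}}{25}$)
$b{\left(-38,18 \right)} - 1529 = \left(- \frac{14}{25} - \frac{4 \cdot 18^{2}}{25}\right) - 1529 = \left(- \frac{14}{25} - \frac{1296}{25}\right) - 1529 = - \frac{262}{5} - 1529 = - \frac{7907}{5}$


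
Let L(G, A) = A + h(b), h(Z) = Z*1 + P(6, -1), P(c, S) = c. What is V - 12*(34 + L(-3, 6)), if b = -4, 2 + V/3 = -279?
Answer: -1347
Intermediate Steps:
V = -843 (V = -6 + 3*(-279) = -6 - 837 = -843)
h(Z) = 6 + Z (h(Z) = Z*1 + 6 = Z + 6 = 6 + Z)
L(G, A) = 2 + A (L(G, A) = A + (6 - 4) = A + 2 = 2 + A)
V - 12*(34 + L(-3, 6)) = -843 - 12*(34 + (2 + 6)) = -843 - 12*(34 + 8) = -843 - 12*42 = -843 - 1*504 = -843 - 504 = -1347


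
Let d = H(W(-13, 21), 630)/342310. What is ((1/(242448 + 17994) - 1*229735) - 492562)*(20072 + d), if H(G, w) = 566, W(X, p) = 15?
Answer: -646259749167394024939/44575950510 ≈ -1.4498e+10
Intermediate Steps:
d = 283/171155 (d = 566/342310 = 566*(1/342310) = 283/171155 ≈ 0.0016535)
((1/(242448 + 17994) - 1*229735) - 492562)*(20072 + d) = ((1/(242448 + 17994) - 1*229735) - 492562)*(20072 + 283/171155) = ((1/260442 - 229735) - 492562)*(3435423443/171155) = (-59832642869/260442 - 492562)*(3435423443/171155) = -188116475273/260442*3435423443/171155 = -646259749167394024939/44575950510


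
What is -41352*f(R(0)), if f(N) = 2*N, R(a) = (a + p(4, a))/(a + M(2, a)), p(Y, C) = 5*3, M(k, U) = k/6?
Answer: -3721680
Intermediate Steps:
M(k, U) = k/6 (M(k, U) = k*(1/6) = k/6)
p(Y, C) = 15
R(a) = (15 + a)/(1/3 + a) (R(a) = (a + 15)/(a + (1/6)*2) = (15 + a)/(a + 1/3) = (15 + a)/(1/3 + a))
-41352*f(R(0)) = -82704*3*(15 + 0)/(1 + 3*0) = -82704*3*15/(1 + 0) = -82704*3*15/1 = -82704*3*1*15 = -82704*45 = -41352*90 = -3721680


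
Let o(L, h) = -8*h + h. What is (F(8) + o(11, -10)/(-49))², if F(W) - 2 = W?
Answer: 3600/49 ≈ 73.469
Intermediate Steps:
o(L, h) = -7*h
F(W) = 2 + W
(F(8) + o(11, -10)/(-49))² = ((2 + 8) - 7*(-10)/(-49))² = (10 + 70*(-1/49))² = (10 - 10/7)² = (60/7)² = 3600/49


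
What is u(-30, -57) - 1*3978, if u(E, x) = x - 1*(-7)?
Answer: -4028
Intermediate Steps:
u(E, x) = 7 + x (u(E, x) = x + 7 = 7 + x)
u(-30, -57) - 1*3978 = (7 - 57) - 1*3978 = -50 - 3978 = -4028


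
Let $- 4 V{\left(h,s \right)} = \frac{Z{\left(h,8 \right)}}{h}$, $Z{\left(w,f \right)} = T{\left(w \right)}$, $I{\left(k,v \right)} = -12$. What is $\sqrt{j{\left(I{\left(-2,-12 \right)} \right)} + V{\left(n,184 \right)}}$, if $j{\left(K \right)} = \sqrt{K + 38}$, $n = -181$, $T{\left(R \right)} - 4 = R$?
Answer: $\frac{\sqrt{-32037 + 131044 \sqrt{26}}}{362} \approx 2.2033$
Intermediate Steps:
$T{\left(R \right)} = 4 + R$
$Z{\left(w,f \right)} = 4 + w$
$V{\left(h,s \right)} = - \frac{4 + h}{4 h}$ ($V{\left(h,s \right)} = - \frac{\left(4 + h\right) \frac{1}{h}}{4} = - \frac{\frac{1}{h} \left(4 + h\right)}{4} = - \frac{4 + h}{4 h}$)
$j{\left(K \right)} = \sqrt{38 + K}$
$\sqrt{j{\left(I{\left(-2,-12 \right)} \right)} + V{\left(n,184 \right)}} = \sqrt{\sqrt{38 - 12} + \frac{-4 - -181}{4 \left(-181\right)}} = \sqrt{\sqrt{26} + \frac{1}{4} \left(- \frac{1}{181}\right) \left(-4 + 181\right)} = \sqrt{\sqrt{26} + \frac{1}{4} \left(- \frac{1}{181}\right) 177} = \sqrt{\sqrt{26} - \frac{177}{724}} = \sqrt{- \frac{177}{724} + \sqrt{26}}$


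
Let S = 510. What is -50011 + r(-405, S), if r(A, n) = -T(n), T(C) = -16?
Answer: -49995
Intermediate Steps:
r(A, n) = 16 (r(A, n) = -1*(-16) = 16)
-50011 + r(-405, S) = -50011 + 16 = -49995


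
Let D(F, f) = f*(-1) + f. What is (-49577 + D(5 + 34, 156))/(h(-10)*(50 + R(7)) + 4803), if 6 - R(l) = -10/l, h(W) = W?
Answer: -31549/2691 ≈ -11.724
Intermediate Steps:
D(F, f) = 0 (D(F, f) = -f + f = 0)
R(l) = 6 + 10/l (R(l) = 6 - (-10)/l = 6 + 10/l)
(-49577 + D(5 + 34, 156))/(h(-10)*(50 + R(7)) + 4803) = (-49577 + 0)/(-10*(50 + (6 + 10/7)) + 4803) = -49577/(-10*(50 + (6 + 10*(1/7))) + 4803) = -49577/(-10*(50 + (6 + 10/7)) + 4803) = -49577/(-10*(50 + 52/7) + 4803) = -49577/(-10*402/7 + 4803) = -49577/(-4020/7 + 4803) = -49577/29601/7 = -49577*7/29601 = -31549/2691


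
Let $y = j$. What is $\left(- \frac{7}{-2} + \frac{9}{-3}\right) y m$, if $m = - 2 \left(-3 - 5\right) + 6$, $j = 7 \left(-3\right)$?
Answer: $-231$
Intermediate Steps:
$j = -21$
$y = -21$
$m = 22$ ($m = \left(-2\right) \left(-8\right) + 6 = 16 + 6 = 22$)
$\left(- \frac{7}{-2} + \frac{9}{-3}\right) y m = \left(- \frac{7}{-2} + \frac{9}{-3}\right) \left(-21\right) 22 = \left(\left(-7\right) \left(- \frac{1}{2}\right) + 9 \left(- \frac{1}{3}\right)\right) \left(-21\right) 22 = \left(\frac{7}{2} - 3\right) \left(-21\right) 22 = \frac{1}{2} \left(-21\right) 22 = \left(- \frac{21}{2}\right) 22 = -231$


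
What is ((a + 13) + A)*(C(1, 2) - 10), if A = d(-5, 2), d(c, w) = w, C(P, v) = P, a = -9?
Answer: -54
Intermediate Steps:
A = 2
((a + 13) + A)*(C(1, 2) - 10) = ((-9 + 13) + 2)*(1 - 10) = (4 + 2)*(-9) = 6*(-9) = -54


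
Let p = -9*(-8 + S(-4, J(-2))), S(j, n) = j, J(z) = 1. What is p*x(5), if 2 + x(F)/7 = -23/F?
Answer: -24948/5 ≈ -4989.6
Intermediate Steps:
x(F) = -14 - 161/F (x(F) = -14 + 7*(-23/F) = -14 - 161/F)
p = 108 (p = -9*(-8 - 4) = -9*(-12) = 108)
p*x(5) = 108*(-14 - 161/5) = 108*(-231/5) = -24948/5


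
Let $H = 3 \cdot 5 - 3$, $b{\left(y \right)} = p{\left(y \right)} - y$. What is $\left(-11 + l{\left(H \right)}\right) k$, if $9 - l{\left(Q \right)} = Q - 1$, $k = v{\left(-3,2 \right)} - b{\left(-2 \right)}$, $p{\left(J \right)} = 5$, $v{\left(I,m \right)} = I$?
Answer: $130$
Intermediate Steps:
$b{\left(y \right)} = 5 - y$
$H = 12$ ($H = 15 - 3 = 12$)
$k = -10$ ($k = -3 - \left(5 - -2\right) = -3 - \left(5 + 2\right) = -3 - 7 = -10$)
$l{\left(Q \right)} = 10 - Q$ ($l{\left(Q \right)} = 9 - \left(Q - 1\right) = 9 - \left(-1 + Q\right) = 10 - Q$)
$\left(-11 + l{\left(H \right)}\right) k = \left(-11 + \left(10 - 12\right)\right) \left(-10\right) = \left(-11 - 2\right) \left(-10\right) = \left(-13\right) \left(-10\right) = 130$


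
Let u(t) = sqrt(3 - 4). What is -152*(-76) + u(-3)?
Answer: 11552 + I ≈ 11552.0 + 1.0*I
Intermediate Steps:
u(t) = I (u(t) = sqrt(-1) = I)
-152*(-76) + u(-3) = -152*(-76) + I = 11552 + I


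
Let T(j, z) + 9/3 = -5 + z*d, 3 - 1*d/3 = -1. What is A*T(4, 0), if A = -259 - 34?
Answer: 2344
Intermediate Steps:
d = 12 (d = 9 - 3*(-1) = 9 + 3 = 12)
T(j, z) = -8 + 12*z (T(j, z) = -3 + (-5 + z*12) = -3 + (-5 + 12*z) = -8 + 12*z)
A = -293
A*T(4, 0) = -293*(-8 + 12*0) = -293*(-8 + 0) = -293*(-8) = 2344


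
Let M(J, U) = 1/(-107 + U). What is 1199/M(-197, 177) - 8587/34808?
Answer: 2921426853/34808 ≈ 83930.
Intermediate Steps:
1199/M(-197, 177) - 8587/34808 = 1199/(1/(-107 + 177)) - 8587/34808 = 1199/(1/70) - 8587*1/34808 = 1199/(1/70) - 8587/34808 = 1199*70 - 8587/34808 = 83930 - 8587/34808 = 2921426853/34808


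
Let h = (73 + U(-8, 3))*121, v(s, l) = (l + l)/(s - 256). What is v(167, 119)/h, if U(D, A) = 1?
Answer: -119/398453 ≈ -0.00029866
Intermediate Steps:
v(s, l) = 2*l/(-256 + s) (v(s, l) = (2*l)/(-256 + s) = 2*l/(-256 + s))
h = 8954 (h = (73 + 1)*121 = 74*121 = 8954)
v(167, 119)/h = (2*119/(-256 + 167))/8954 = (2*119/(-89))*(1/8954) = (2*119*(-1/89))*(1/8954) = -238/89*1/8954 = -119/398453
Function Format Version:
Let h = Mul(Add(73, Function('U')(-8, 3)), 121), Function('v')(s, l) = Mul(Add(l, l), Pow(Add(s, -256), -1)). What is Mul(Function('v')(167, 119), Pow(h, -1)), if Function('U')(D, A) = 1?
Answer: Rational(-119, 398453) ≈ -0.00029866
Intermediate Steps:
Function('v')(s, l) = Mul(2, l, Pow(Add(-256, s), -1)) (Function('v')(s, l) = Mul(Mul(2, l), Pow(Add(-256, s), -1)) = Mul(2, l, Pow(Add(-256, s), -1)))
h = 8954 (h = Mul(Add(73, 1), 121) = Mul(74, 121) = 8954)
Mul(Function('v')(167, 119), Pow(h, -1)) = Mul(Mul(2, 119, Pow(Add(-256, 167), -1)), Pow(8954, -1)) = Mul(Mul(2, 119, Pow(-89, -1)), Rational(1, 8954)) = Mul(Mul(2, 119, Rational(-1, 89)), Rational(1, 8954)) = Mul(Rational(-238, 89), Rational(1, 8954)) = Rational(-119, 398453)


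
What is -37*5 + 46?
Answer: -139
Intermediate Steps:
-37*5 + 46 = -185 + 46 = -139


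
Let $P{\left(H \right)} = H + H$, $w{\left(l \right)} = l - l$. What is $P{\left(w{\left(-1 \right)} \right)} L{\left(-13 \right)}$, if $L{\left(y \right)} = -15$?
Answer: $0$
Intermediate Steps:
$w{\left(l \right)} = 0$
$P{\left(H \right)} = 2 H$
$P{\left(w{\left(-1 \right)} \right)} L{\left(-13 \right)} = 2 \cdot 0 \left(-15\right) = 0 \left(-15\right) = 0$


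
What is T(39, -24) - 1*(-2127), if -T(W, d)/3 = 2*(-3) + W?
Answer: 2028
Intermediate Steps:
T(W, d) = 18 - 3*W (T(W, d) = -3*(2*(-3) + W) = -3*(-6 + W) = 18 - 3*W)
T(39, -24) - 1*(-2127) = (18 - 3*39) - 1*(-2127) = (18 - 117) + 2127 = -99 + 2127 = 2028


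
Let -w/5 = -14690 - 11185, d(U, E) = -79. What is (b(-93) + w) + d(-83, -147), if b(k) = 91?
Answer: 129387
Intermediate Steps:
w = 129375 (w = -5*(-14690 - 11185) = -5*(-25875) = 129375)
(b(-93) + w) + d(-83, -147) = (91 + 129375) - 79 = 129466 - 79 = 129387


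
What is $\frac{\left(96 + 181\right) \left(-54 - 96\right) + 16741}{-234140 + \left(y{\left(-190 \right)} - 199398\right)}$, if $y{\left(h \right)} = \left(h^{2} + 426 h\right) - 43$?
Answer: $\frac{24809}{478421} \approx 0.051856$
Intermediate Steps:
$y{\left(h \right)} = -43 + h^{2} + 426 h$
$\frac{\left(96 + 181\right) \left(-54 - 96\right) + 16741}{-234140 + \left(y{\left(-190 \right)} - 199398\right)} = \frac{\left(96 + 181\right) \left(-54 - 96\right) + 16741}{-234140 + \left(\left(-43 + \left(-190\right)^{2} + 426 \left(-190\right)\right) - 199398\right)} = \frac{277 \left(-54 - 96\right) + 16741}{-234140 - 244281} = \frac{277 \left(-150\right) + 16741}{-234140 - 244281} = \frac{-41550 + 16741}{-234140 - 244281} = - \frac{24809}{-478421} = \left(-24809\right) \left(- \frac{1}{478421}\right) = \frac{24809}{478421}$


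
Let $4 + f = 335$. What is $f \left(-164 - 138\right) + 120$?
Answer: $-99842$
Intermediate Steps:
$f = 331$ ($f = -4 + 335 = 331$)
$f \left(-164 - 138\right) + 120 = 331 \left(-164 - 138\right) + 120 = 331 \left(-302\right) + 120 = -99962 + 120 = -99842$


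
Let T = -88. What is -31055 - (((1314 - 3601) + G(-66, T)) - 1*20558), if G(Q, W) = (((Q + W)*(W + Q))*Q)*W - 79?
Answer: -137750659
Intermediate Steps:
G(Q, W) = -79 + Q*W*(Q + W)² (G(Q, W) = (((Q + W)*(Q + W))*Q)*W - 79 = ((Q + W)²*Q)*W - 79 = (Q*(Q + W)²)*W - 79 = Q*W*(Q + W)² - 79 = -79 + Q*W*(Q + W)²)
-31055 - (((1314 - 3601) + G(-66, T)) - 1*20558) = -31055 - (((1314 - 3601) + (-79 - 66*(-88)*(-66 - 88)²)) - 1*20558) = -31055 - ((-2287 + (-79 - 66*(-88)*(-154)²)) - 20558) = -31055 - ((-2287 + (-79 - 66*(-88)*23716)) - 20558) = -31055 - ((-2287 + (-79 + 137742528)) - 20558) = -31055 - ((-2287 + 137742449) - 20558) = -31055 - (137740162 - 20558) = -31055 - 1*137719604 = -31055 - 137719604 = -137750659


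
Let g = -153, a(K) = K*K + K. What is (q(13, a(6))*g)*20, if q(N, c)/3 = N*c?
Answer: -5012280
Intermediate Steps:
a(K) = K + K**2 (a(K) = K**2 + K = K + K**2)
q(N, c) = 3*N*c (q(N, c) = 3*(N*c) = 3*N*c)
(q(13, a(6))*g)*20 = ((3*13*(6*(1 + 6)))*(-153))*20 = ((3*13*(6*7))*(-153))*20 = ((3*13*42)*(-153))*20 = (1638*(-153))*20 = -250614*20 = -5012280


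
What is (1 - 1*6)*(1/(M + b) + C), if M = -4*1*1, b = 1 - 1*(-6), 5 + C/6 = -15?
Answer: 1795/3 ≈ 598.33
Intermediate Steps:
C = -120 (C = -30 + 6*(-15) = -30 - 90 = -120)
b = 7 (b = 1 + 6 = 7)
M = -4 (M = -4*1 = -4)
(1 - 1*6)*(1/(M + b) + C) = (1 - 1*6)*(1/(-4 + 7) - 120) = (1 - 6)*(1/3 - 120) = -5*(1/3 - 120) = -5*(-359/3) = 1795/3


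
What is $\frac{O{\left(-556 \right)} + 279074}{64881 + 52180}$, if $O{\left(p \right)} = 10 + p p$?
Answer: $\frac{588220}{117061} \approx 5.0249$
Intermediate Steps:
$O{\left(p \right)} = 10 + p^{2}$
$\frac{O{\left(-556 \right)} + 279074}{64881 + 52180} = \frac{\left(10 + \left(-556\right)^{2}\right) + 279074}{64881 + 52180} = \frac{\left(10 + 309136\right) + 279074}{117061} = \left(309146 + 279074\right) \frac{1}{117061} = 588220 \cdot \frac{1}{117061} = \frac{588220}{117061}$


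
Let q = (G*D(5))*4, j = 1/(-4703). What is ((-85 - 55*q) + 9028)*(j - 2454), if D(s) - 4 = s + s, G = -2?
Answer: -174306184789/4703 ≈ -3.7063e+7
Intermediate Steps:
j = -1/4703 ≈ -0.00021263
D(s) = 4 + 2*s (D(s) = 4 + (s + s) = 4 + 2*s)
q = -112 (q = -2*(4 + 2*5)*4 = -2*(4 + 10)*4 = -2*14*4 = -28*4 = -112)
((-85 - 55*q) + 9028)*(j - 2454) = ((-85 - 55*(-112)) + 9028)*(-1/4703 - 2454) = ((-85 + 6160) + 9028)*(-11541163/4703) = (6075 + 9028)*(-11541163/4703) = 15103*(-11541163/4703) = -174306184789/4703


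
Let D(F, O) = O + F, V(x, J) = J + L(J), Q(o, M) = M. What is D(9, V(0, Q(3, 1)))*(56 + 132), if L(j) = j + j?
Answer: 2256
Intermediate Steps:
L(j) = 2*j
V(x, J) = 3*J (V(x, J) = J + 2*J = 3*J)
D(F, O) = F + O
D(9, V(0, Q(3, 1)))*(56 + 132) = (9 + 3*1)*(56 + 132) = (9 + 3)*188 = 12*188 = 2256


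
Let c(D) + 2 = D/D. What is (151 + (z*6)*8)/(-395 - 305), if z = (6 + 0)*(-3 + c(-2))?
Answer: 143/100 ≈ 1.4300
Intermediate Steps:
c(D) = -1 (c(D) = -2 + D/D = -2 + 1 = -1)
z = -24 (z = (6 + 0)*(-3 - 1) = 6*(-4) = -24)
(151 + (z*6)*8)/(-395 - 305) = (151 - 24*6*8)/(-395 - 305) = (151 - 144*8)/(-700) = (151 - 1152)*(-1/700) = -1001*(-1/700) = 143/100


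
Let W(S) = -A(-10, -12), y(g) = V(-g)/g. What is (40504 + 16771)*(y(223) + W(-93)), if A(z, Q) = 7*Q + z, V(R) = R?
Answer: 5326575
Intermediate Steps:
y(g) = -1 (y(g) = (-g)/g = -1)
A(z, Q) = z + 7*Q
W(S) = 94 (W(S) = -(-10 + 7*(-12)) = -(-10 - 84) = -1*(-94) = 94)
(40504 + 16771)*(y(223) + W(-93)) = (40504 + 16771)*(-1 + 94) = 57275*93 = 5326575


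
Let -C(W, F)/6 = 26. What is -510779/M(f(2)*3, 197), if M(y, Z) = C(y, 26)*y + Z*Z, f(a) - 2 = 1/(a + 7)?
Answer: -510779/37821 ≈ -13.505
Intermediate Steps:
f(a) = 2 + 1/(7 + a) (f(a) = 2 + 1/(a + 7) = 2 + 1/(7 + a))
C(W, F) = -156 (C(W, F) = -6*26 = -156)
M(y, Z) = Z² - 156*y (M(y, Z) = -156*y + Z*Z = -156*y + Z² = Z² - 156*y)
-510779/M(f(2)*3, 197) = -510779/(197² - 156*(15 + 2*2)/(7 + 2)*3) = -510779/(38809 - 156*(15 + 4)/9*3) = -510779/(38809 - 156*(⅑)*19*3) = -510779/(38809 - 988*3/3) = -510779/(38809 - 156*19/3) = -510779/(38809 - 988) = -510779/37821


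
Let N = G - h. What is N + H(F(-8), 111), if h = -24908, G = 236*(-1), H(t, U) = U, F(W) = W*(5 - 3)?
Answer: 24783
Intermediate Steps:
F(W) = 2*W (F(W) = W*2 = 2*W)
G = -236
N = 24672 (N = -236 - 1*(-24908) = -236 + 24908 = 24672)
N + H(F(-8), 111) = 24672 + 111 = 24783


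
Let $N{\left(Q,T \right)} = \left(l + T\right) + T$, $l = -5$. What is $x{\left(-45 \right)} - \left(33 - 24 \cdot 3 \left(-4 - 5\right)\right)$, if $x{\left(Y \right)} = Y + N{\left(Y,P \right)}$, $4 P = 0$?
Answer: $-731$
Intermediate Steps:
$P = 0$ ($P = \frac{1}{4} \cdot 0 = 0$)
$N{\left(Q,T \right)} = -5 + 2 T$ ($N{\left(Q,T \right)} = \left(-5 + T\right) + T = -5 + 2 T$)
$x{\left(Y \right)} = -5 + Y$ ($x{\left(Y \right)} = Y + \left(-5 + 2 \cdot 0\right) = Y + \left(-5 + 0\right) = Y - 5 = -5 + Y$)
$x{\left(-45 \right)} - \left(33 - 24 \cdot 3 \left(-4 - 5\right)\right) = \left(-5 - 45\right) - \left(33 - 24 \cdot 3 \left(-4 - 5\right)\right) = -50 - \left(33 - 24 \cdot 3 \left(-9\right)\right) = -50 - \left(33 - -648\right) = -50 - \left(33 + 648\right) = -50 - 681 = -731$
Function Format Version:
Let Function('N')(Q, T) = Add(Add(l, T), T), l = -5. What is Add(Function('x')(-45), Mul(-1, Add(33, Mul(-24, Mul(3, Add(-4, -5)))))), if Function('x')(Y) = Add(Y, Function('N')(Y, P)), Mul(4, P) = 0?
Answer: -731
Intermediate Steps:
P = 0 (P = Mul(Rational(1, 4), 0) = 0)
Function('N')(Q, T) = Add(-5, Mul(2, T)) (Function('N')(Q, T) = Add(Add(-5, T), T) = Add(-5, Mul(2, T)))
Function('x')(Y) = Add(-5, Y) (Function('x')(Y) = Add(Y, Add(-5, Mul(2, 0))) = Add(Y, Add(-5, 0)) = Add(Y, -5) = Add(-5, Y))
Add(Function('x')(-45), Mul(-1, Add(33, Mul(-24, Mul(3, Add(-4, -5)))))) = Add(Add(-5, -45), Mul(-1, Add(33, Mul(-24, Mul(3, Add(-4, -5)))))) = Add(-50, Mul(-1, Add(33, Mul(-24, Mul(3, -9))))) = Add(-50, Mul(-1, Add(33, Mul(-24, -27)))) = Add(-50, Mul(-1, Add(33, 648))) = Add(-50, Mul(-1, 681)) = Add(-50, -681) = -731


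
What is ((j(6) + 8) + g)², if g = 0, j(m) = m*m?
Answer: 1936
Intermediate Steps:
j(m) = m²
((j(6) + 8) + g)² = ((6² + 8) + 0)² = ((36 + 8) + 0)² = (44 + 0)² = 44² = 1936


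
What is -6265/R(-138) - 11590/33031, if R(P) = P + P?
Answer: 203740375/9116556 ≈ 22.348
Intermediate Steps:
R(P) = 2*P
-6265/R(-138) - 11590/33031 = -6265/(2*(-138)) - 11590/33031 = -6265/(-276) - 11590*1/33031 = -6265*(-1/276) - 11590/33031 = 6265/276 - 11590/33031 = 203740375/9116556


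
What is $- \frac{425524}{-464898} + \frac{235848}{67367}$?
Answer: $\frac{69155769406}{15659391783} \approx 4.4162$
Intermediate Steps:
$- \frac{425524}{-464898} + \frac{235848}{67367} = \left(-425524\right) \left(- \frac{1}{464898}\right) + 235848 \cdot \frac{1}{67367} = \frac{212762}{232449} + \frac{235848}{67367} = \frac{69155769406}{15659391783}$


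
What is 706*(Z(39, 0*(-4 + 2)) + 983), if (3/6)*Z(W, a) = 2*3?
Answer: 702470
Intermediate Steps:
Z(W, a) = 12 (Z(W, a) = 2*(2*3) = 2*6 = 12)
706*(Z(39, 0*(-4 + 2)) + 983) = 706*(12 + 983) = 706*995 = 702470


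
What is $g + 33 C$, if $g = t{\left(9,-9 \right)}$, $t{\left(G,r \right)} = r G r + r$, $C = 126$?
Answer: $4878$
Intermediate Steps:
$t{\left(G,r \right)} = r + G r^{2}$ ($t{\left(G,r \right)} = G r r + r = G r^{2} + r = r + G r^{2}$)
$g = 720$ ($g = - 9 \left(1 + 9 \left(-9\right)\right) = - 9 \left(1 - 81\right) = \left(-9\right) \left(-80\right) = 720$)
$g + 33 C = 720 + 33 \cdot 126 = 720 + 4158 = 4878$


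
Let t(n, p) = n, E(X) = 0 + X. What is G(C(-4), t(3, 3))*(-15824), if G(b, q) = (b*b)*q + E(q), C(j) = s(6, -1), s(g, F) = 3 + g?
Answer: -3892704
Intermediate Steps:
E(X) = X
C(j) = 9 (C(j) = 3 + 6 = 9)
G(b, q) = q + q*b² (G(b, q) = (b*b)*q + q = b²*q + q = q*b² + q = q + q*b²)
G(C(-4), t(3, 3))*(-15824) = (3*(1 + 9²))*(-15824) = (3*(1 + 81))*(-15824) = (3*82)*(-15824) = 246*(-15824) = -3892704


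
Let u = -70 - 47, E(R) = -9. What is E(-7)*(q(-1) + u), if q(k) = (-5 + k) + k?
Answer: 1116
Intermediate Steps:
q(k) = -5 + 2*k
u = -117
E(-7)*(q(-1) + u) = -9*((-5 + 2*(-1)) - 117) = -9*((-5 - 2) - 117) = -9*(-7 - 117) = -9*(-124) = 1116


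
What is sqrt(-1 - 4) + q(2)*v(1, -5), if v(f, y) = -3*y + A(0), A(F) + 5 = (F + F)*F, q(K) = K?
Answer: 20 + I*sqrt(5) ≈ 20.0 + 2.2361*I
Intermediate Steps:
A(F) = -5 + 2*F**2 (A(F) = -5 + (F + F)*F = -5 + (2*F)*F = -5 + 2*F**2)
v(f, y) = -5 - 3*y (v(f, y) = -3*y + (-5 + 2*0**2) = -3*y + (-5 + 2*0) = -3*y + (-5 + 0) = -3*y - 5 = -5 - 3*y)
sqrt(-1 - 4) + q(2)*v(1, -5) = sqrt(-1 - 4) + 2*(-5 - 3*(-5)) = sqrt(-5) + 2*(-5 + 15) = I*sqrt(5) + 2*10 = I*sqrt(5) + 20 = 20 + I*sqrt(5)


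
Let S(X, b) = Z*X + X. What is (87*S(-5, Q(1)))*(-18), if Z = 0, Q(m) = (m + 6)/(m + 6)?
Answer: 7830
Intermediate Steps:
Q(m) = 1 (Q(m) = (6 + m)/(6 + m) = 1)
S(X, b) = X (S(X, b) = 0*X + X = 0 + X = X)
(87*S(-5, Q(1)))*(-18) = (87*(-5))*(-18) = -435*(-18) = 7830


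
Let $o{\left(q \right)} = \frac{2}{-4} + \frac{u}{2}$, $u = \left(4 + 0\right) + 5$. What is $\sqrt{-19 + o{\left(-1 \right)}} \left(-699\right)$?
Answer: $- 699 i \sqrt{15} \approx - 2707.2 i$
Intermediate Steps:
$u = 9$ ($u = 4 + 5 = 9$)
$o{\left(q \right)} = 4$ ($o{\left(q \right)} = \frac{2}{-4} + \frac{9}{2} = 2 \left(- \frac{1}{4}\right) + 9 \cdot \frac{1}{2} = - \frac{1}{2} + \frac{9}{2} = 4$)
$\sqrt{-19 + o{\left(-1 \right)}} \left(-699\right) = \sqrt{-19 + 4} \left(-699\right) = \sqrt{-15} \left(-699\right) = i \sqrt{15} \left(-699\right) = - 699 i \sqrt{15}$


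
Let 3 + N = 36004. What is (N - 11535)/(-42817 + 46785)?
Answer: 12233/1984 ≈ 6.1658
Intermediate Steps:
N = 36001 (N = -3 + 36004 = 36001)
(N - 11535)/(-42817 + 46785) = (36001 - 11535)/(-42817 + 46785) = 24466/3968 = 24466*(1/3968) = 12233/1984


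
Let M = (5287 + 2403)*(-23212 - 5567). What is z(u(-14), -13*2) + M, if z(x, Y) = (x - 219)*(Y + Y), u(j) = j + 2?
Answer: -221298498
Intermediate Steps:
u(j) = 2 + j
z(x, Y) = 2*Y*(-219 + x) (z(x, Y) = (-219 + x)*(2*Y) = 2*Y*(-219 + x))
M = -221310510 (M = 7690*(-28779) = -221310510)
z(u(-14), -13*2) + M = 2*(-13*2)*(-219 + (2 - 14)) - 221310510 = 2*(-26)*(-219 - 12) - 221310510 = 2*(-26)*(-231) - 221310510 = 12012 - 221310510 = -221298498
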